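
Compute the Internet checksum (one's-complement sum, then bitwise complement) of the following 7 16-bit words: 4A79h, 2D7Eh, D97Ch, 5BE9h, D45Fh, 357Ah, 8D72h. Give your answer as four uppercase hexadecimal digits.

One's-complement addition (fold any carry out of bit 15 back into bit 0):
  0x4A79 + 0x2D7E = 0x077F7
  0x77F7 + 0xD97C = 0x15173 → wrap carry → 0x5174
  0x5174 + 0x5BE9 = 0x0AD5D
  0xAD5D + 0xD45F = 0x181BC → wrap carry → 0x81BD
  0x81BD + 0x357A = 0x0B737
  0xB737 + 0x8D72 = 0x144A9 → wrap carry → 0x44AA
One's-complement sum = 0x44AA.
Checksum = ~0x44AA & 0xFFFF = 0xBB55.

BB55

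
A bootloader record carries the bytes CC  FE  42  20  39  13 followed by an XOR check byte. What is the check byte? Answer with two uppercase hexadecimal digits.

7A

XOR the bytes together:
  start with 0xCC
  0xCC ⊕ 0xFE = 0x32
  0x32 ⊕ 0x42 = 0x70
  0x70 ⊕ 0x20 = 0x50
  0x50 ⊕ 0x39 = 0x69
  0x69 ⊕ 0x13 = 0x7A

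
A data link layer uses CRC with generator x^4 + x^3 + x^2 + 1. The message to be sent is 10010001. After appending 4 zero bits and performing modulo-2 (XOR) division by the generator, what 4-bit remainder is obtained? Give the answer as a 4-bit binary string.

Append 4 zeros: 100100010000. Divide by 11101 (XOR where the leading bit is 1):
  pos 0: 10010 XOR 11101 = 01111
  pos 1: 11110 XOR 11101 = 00011
  pos 4: 11010 XOR 11101 = 00111
  pos 6: 11100 XOR 11101 = 00001
Remainder (last 4 bits) = 0010. This is the CRC / FCS.

0010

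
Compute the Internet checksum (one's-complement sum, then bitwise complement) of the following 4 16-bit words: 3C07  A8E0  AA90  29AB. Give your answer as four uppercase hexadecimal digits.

46DC

One's-complement addition (fold any carry out of bit 15 back into bit 0):
  0x3C07 + 0xA8E0 = 0x0E4E7
  0xE4E7 + 0xAA90 = 0x18F77 → wrap carry → 0x8F78
  0x8F78 + 0x29AB = 0x0B923
One's-complement sum = 0xB923.
Checksum = ~0xB923 & 0xFFFF = 0x46DC.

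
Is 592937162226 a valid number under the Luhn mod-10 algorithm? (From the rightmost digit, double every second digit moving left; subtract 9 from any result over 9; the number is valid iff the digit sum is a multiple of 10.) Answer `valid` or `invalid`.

valid

From the right, keep odd positions and double even positions (subtract 9 from any doubled value over 9):
  doubled (positions 2,4,...): 4 4 2 6 4 1 → sum 21
  kept (positions 1,3,...): 6 2 6 7 9 9 → sum 39
Total = 60.
60 mod 10 = 0, so the number is valid.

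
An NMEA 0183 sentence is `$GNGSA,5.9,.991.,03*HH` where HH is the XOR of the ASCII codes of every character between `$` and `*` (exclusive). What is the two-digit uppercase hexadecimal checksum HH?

XOR the ASCII codes of the payload characters:
  'G' = 0x47 → acc = 0x47
  'N' = 0x4E → acc = 0x09
  'G' = 0x47 → acc = 0x4E
  'S' = 0x53 → acc = 0x1D
  'A' = 0x41 → acc = 0x5C
  ',' = 0x2C → acc = 0x70
  '5' = 0x35 → acc = 0x45
  '.' = 0x2E → acc = 0x6B
  '9' = 0x39 → acc = 0x52
  ',' = 0x2C → acc = 0x7E
  '.' = 0x2E → acc = 0x50
  '9' = 0x39 → acc = 0x69
  '9' = 0x39 → acc = 0x50
  '1' = 0x31 → acc = 0x61
  '.' = 0x2E → acc = 0x4F
  ',' = 0x2C → acc = 0x63
  '0' = 0x30 → acc = 0x53
  '3' = 0x33 → acc = 0x60
Checksum = 0x60.

60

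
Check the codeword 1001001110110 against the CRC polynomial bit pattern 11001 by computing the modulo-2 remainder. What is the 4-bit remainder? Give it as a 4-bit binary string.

Modulo-2 division of 1001001110110 by 11001:
  pos 0: 10010 XOR 11001 = 01011
  pos 1: 10110 XOR 11001 = 01111
  pos 2: 11111 XOR 11001 = 00110
  pos 4: 11011 XOR 11001 = 00010
  pos 7: 10011 XOR 11001 = 01010
  pos 8: 10100 XOR 11001 = 01101
Remainder = 1101 (nonzero — an error is detected).

1101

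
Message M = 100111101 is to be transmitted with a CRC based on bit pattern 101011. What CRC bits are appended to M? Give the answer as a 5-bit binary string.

10010

Append 5 zeros: 10011110100000. Divide by 101011 (XOR where the leading bit is 1):
  pos 0: 100111 XOR 101011 = 001100
  pos 2: 110010 XOR 101011 = 011001
  pos 3: 110011 XOR 101011 = 011000
  pos 4: 110000 XOR 101011 = 011011
  pos 5: 110110 XOR 101011 = 011101
  pos 6: 111010 XOR 101011 = 010001
  pos 7: 100010 XOR 101011 = 001001
Remainder (last 5 bits) = 10010. This is the CRC / FCS.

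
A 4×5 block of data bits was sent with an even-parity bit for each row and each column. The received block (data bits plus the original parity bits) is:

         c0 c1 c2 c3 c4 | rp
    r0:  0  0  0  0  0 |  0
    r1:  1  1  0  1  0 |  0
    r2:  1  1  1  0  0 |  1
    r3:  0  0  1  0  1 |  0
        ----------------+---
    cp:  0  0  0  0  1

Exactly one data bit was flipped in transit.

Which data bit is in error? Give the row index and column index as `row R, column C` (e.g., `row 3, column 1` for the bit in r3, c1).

Recompute each row's even parity and compare to rp:
  r0: data parity 0, sent rp 0 → ok
  r1: data parity 1, sent rp 0 → mismatch
  r2: data parity 1, sent rp 1 → ok
  r3: data parity 0, sent rp 0 → ok
Recompute each column's even parity and compare to cp:
  c0: data parity 0, sent cp 0 → ok
  c1: data parity 0, sent cp 0 → ok
  c2: data parity 0, sent cp 0 → ok
  c3: data parity 1, sent cp 0 → mismatch
  c4: data parity 1, sent cp 1 → ok
Exactly one row (r1) and one column (c3) fail → the flipped bit is at their intersection.

row 1, column 3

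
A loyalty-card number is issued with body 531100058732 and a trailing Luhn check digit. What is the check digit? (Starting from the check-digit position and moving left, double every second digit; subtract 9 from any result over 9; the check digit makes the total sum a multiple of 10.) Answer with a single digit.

Partial digits right→left: 2 3 7 8 5 0 0 0 1 1 3 5
Double every second digit counting from the check-digit position (so the 1st, 3rd, 5th, ... of the partial from the right).
  doubled (with −9 where >9): 4 5 1 0 2 6 → sum 18
  kept as-is: 3 8 0 0 1 5 → sum 17
Total = 18 + 17 = 35.
Check digit = (10 − (35 mod 10)) mod 10 = 5.

5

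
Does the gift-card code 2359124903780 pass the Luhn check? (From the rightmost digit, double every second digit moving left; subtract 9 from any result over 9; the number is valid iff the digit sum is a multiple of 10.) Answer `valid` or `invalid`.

From the right, keep odd positions and double even positions (subtract 9 from any doubled value over 9):
  doubled (positions 2,4,...): 7 6 9 4 9 6 → sum 41
  kept (positions 1,3,...): 0 7 0 4 1 5 2 → sum 19
Total = 60.
60 mod 10 = 0, so the number is valid.

valid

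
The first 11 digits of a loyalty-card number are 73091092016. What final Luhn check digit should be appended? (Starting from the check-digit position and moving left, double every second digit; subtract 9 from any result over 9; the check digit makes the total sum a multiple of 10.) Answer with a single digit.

6

Partial digits right→left: 6 1 0 2 9 0 1 9 0 3 7
Double every second digit counting from the check-digit position (so the 1st, 3rd, 5th, ... of the partial from the right).
  doubled (with −9 where >9): 3 0 9 2 0 5 → sum 19
  kept as-is: 1 2 0 9 3 → sum 15
Total = 19 + 15 = 34.
Check digit = (10 − (34 mod 10)) mod 10 = 6.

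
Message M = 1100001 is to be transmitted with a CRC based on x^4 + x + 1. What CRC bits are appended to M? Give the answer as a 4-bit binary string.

Append 4 zeros: 11000010000. Divide by 10011 (XOR where the leading bit is 1):
  pos 0: 11000 XOR 10011 = 01011
  pos 1: 10110 XOR 10011 = 00101
  pos 3: 10110 XOR 10011 = 00101
  pos 5: 10100 XOR 10011 = 00111
Remainder (last 4 bits) = 1110. This is the CRC / FCS.

1110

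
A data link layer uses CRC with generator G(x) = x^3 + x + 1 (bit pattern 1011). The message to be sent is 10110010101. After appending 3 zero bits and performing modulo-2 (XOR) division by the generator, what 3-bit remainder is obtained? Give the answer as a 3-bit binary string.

101

Append 3 zeros: 10110010101000. Divide by 1011 (XOR where the leading bit is 1):
  pos 0: 1011 XOR 1011 = 0000
  pos 6: 1010 XOR 1011 = 0001
  pos 9: 1100 XOR 1011 = 0111
  pos 10: 1110 XOR 1011 = 0101
Remainder (last 3 bits) = 101. This is the CRC / FCS.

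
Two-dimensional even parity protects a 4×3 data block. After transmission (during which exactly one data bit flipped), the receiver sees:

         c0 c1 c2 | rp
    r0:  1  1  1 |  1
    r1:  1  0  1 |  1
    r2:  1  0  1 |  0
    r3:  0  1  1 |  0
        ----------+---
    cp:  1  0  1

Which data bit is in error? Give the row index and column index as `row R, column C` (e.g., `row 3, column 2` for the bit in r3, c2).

row 1, column 2

Recompute each row's even parity and compare to rp:
  r0: data parity 1, sent rp 1 → ok
  r1: data parity 0, sent rp 1 → mismatch
  r2: data parity 0, sent rp 0 → ok
  r3: data parity 0, sent rp 0 → ok
Recompute each column's even parity and compare to cp:
  c0: data parity 1, sent cp 1 → ok
  c1: data parity 0, sent cp 0 → ok
  c2: data parity 0, sent cp 1 → mismatch
Exactly one row (r1) and one column (c2) fail → the flipped bit is at their intersection.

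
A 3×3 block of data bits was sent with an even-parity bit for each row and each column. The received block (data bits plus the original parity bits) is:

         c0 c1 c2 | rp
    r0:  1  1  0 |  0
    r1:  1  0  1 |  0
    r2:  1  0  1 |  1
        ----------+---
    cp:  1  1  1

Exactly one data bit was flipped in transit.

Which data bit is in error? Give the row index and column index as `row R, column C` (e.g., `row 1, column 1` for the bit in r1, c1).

Recompute each row's even parity and compare to rp:
  r0: data parity 0, sent rp 0 → ok
  r1: data parity 0, sent rp 0 → ok
  r2: data parity 0, sent rp 1 → mismatch
Recompute each column's even parity and compare to cp:
  c0: data parity 1, sent cp 1 → ok
  c1: data parity 1, sent cp 1 → ok
  c2: data parity 0, sent cp 1 → mismatch
Exactly one row (r2) and one column (c2) fail → the flipped bit is at their intersection.

row 2, column 2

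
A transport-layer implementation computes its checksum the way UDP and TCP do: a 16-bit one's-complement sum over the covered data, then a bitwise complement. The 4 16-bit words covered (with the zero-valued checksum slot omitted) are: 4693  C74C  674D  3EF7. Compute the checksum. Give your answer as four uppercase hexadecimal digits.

One's-complement addition (fold any carry out of bit 15 back into bit 0):
  0x4693 + 0xC74C = 0x10DDF → wrap carry → 0x0DE0
  0x0DE0 + 0x674D = 0x0752D
  0x752D + 0x3EF7 = 0x0B424
One's-complement sum = 0xB424.
Checksum = ~0xB424 & 0xFFFF = 0x4BDB.

4BDB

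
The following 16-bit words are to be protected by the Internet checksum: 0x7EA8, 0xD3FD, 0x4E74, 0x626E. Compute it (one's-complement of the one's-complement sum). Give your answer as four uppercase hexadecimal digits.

One's-complement addition (fold any carry out of bit 15 back into bit 0):
  0x7EA8 + 0xD3FD = 0x152A5 → wrap carry → 0x52A6
  0x52A6 + 0x4E74 = 0x0A11A
  0xA11A + 0x626E = 0x10388 → wrap carry → 0x0389
One's-complement sum = 0x0389.
Checksum = ~0x0389 & 0xFFFF = 0xFC76.

FC76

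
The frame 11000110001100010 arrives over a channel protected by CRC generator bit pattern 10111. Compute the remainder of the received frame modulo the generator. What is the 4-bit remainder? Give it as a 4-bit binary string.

Modulo-2 division of 11000110001100010 by 10111:
  pos 0: 11000 XOR 10111 = 01111
  pos 1: 11111 XOR 10111 = 01000
  pos 2: 10001 XOR 10111 = 00110
  pos 4: 11000 XOR 10111 = 01111
  pos 5: 11110 XOR 10111 = 01001
  pos 6: 10011 XOR 10111 = 00100
  pos 8: 10010 XOR 10111 = 00101
  pos 10: 10100 XOR 10111 = 00011
Remainder = 1110 (nonzero — an error is detected).

1110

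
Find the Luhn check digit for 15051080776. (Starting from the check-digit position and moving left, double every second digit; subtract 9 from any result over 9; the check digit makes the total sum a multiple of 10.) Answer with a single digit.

4

Partial digits right→left: 6 7 7 0 8 0 1 5 0 5 1
Double every second digit counting from the check-digit position (so the 1st, 3rd, 5th, ... of the partial from the right).
  doubled (with −9 where >9): 3 5 7 2 0 2 → sum 19
  kept as-is: 7 0 0 5 5 → sum 17
Total = 19 + 17 = 36.
Check digit = (10 − (36 mod 10)) mod 10 = 4.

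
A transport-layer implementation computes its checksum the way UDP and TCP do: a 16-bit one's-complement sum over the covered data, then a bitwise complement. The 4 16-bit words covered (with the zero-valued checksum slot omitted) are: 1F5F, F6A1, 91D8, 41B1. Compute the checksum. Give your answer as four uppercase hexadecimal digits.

One's-complement addition (fold any carry out of bit 15 back into bit 0):
  0x1F5F + 0xF6A1 = 0x11600 → wrap carry → 0x1601
  0x1601 + 0x91D8 = 0x0A7D9
  0xA7D9 + 0x41B1 = 0x0E98A
One's-complement sum = 0xE98A.
Checksum = ~0xE98A & 0xFFFF = 0x1675.

1675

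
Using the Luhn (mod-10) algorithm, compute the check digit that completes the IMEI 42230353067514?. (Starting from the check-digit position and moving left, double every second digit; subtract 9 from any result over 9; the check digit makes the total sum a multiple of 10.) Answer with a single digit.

7

Partial digits right→left: 4 1 5 7 6 0 3 5 3 0 3 2 2 4
Double every second digit counting from the check-digit position (so the 1st, 3rd, 5th, ... of the partial from the right).
  doubled (with −9 where >9): 8 1 3 6 6 6 4 → sum 34
  kept as-is: 1 7 0 5 0 2 4 → sum 19
Total = 34 + 19 = 53.
Check digit = (10 − (53 mod 10)) mod 10 = 7.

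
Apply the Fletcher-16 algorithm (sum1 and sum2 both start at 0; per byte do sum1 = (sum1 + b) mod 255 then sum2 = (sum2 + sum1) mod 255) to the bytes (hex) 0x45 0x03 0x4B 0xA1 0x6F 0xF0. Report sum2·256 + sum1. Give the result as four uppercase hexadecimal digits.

Running sums (mod 255):
  after byte 0 (0x45): sum1=69, sum2=69
  after byte 1 (0x03): sum1=72, sum2=141
  after byte 2 (0x4B): sum1=147, sum2=33
  after byte 3 (0xA1): sum1=53, sum2=86
  after byte 4 (0x6F): sum1=164, sum2=250
  after byte 5 (0xF0): sum1=149, sum2=144
Checksum = sum2·256 + sum1 = 144·256 + 149 = 37013 = 0x9095.

9095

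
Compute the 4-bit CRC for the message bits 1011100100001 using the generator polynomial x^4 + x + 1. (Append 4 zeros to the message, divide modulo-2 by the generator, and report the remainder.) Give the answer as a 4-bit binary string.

Append 4 zeros: 10111001000010000. Divide by 10011 (XOR where the leading bit is 1):
  pos 0: 10111 XOR 10011 = 00100
  pos 2: 10000 XOR 10011 = 00011
  pos 5: 11100 XOR 10011 = 01111
  pos 6: 11110 XOR 10011 = 01101
  pos 7: 11010 XOR 10011 = 01001
  pos 8: 10011 XOR 10011 = 00000
Remainder (last 4 bits) = 0000. This is the CRC / FCS.

0000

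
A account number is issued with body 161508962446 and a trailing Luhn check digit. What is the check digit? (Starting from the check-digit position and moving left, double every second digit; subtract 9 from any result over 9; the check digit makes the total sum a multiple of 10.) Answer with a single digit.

Partial digits right→left: 6 4 4 2 6 9 8 0 5 1 6 1
Double every second digit counting from the check-digit position (so the 1st, 3rd, 5th, ... of the partial from the right).
  doubled (with −9 where >9): 3 8 3 7 1 3 → sum 25
  kept as-is: 4 2 9 0 1 1 → sum 17
Total = 25 + 17 = 42.
Check digit = (10 − (42 mod 10)) mod 10 = 8.

8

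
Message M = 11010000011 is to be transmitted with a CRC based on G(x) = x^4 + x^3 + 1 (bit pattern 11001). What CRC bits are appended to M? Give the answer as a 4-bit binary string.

0101

Append 4 zeros: 110100000110000. Divide by 11001 (XOR where the leading bit is 1):
  pos 0: 11010 XOR 11001 = 00011
  pos 3: 11000 XOR 11001 = 00001
  pos 7: 10110 XOR 11001 = 01111
  pos 8: 11110 XOR 11001 = 00111
  pos 10: 11100 XOR 11001 = 00101
Remainder (last 4 bits) = 0101. This is the CRC / FCS.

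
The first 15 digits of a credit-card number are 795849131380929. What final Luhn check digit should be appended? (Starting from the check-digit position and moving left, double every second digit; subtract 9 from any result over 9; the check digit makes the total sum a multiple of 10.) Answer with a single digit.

3

Partial digits right→left: 9 2 9 0 8 3 1 3 1 9 4 8 5 9 7
Double every second digit counting from the check-digit position (so the 1st, 3rd, 5th, ... of the partial from the right).
  doubled (with −9 where >9): 9 9 7 2 2 8 1 5 → sum 43
  kept as-is: 2 0 3 3 9 8 9 → sum 34
Total = 43 + 34 = 77.
Check digit = (10 − (77 mod 10)) mod 10 = 3.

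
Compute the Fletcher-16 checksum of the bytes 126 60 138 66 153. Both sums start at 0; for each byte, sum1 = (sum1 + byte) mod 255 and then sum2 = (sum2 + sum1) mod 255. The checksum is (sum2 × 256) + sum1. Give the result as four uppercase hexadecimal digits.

Running sums (mod 255):
  after byte 0 (126): sum1=126, sum2=126
  after byte 1 (60): sum1=186, sum2=57
  after byte 2 (138): sum1=69, sum2=126
  after byte 3 (66): sum1=135, sum2=6
  after byte 4 (153): sum1=33, sum2=39
Checksum = sum2·256 + sum1 = 39·256 + 33 = 10017 = 0x2721.

2721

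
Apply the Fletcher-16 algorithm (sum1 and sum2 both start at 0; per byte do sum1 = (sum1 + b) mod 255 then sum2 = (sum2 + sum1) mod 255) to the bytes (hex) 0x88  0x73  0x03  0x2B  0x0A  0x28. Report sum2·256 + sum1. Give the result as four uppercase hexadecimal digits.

Running sums (mod 255):
  after byte 0 (0x88): sum1=136, sum2=136
  after byte 1 (0x73): sum1=251, sum2=132
  after byte 2 (0x03): sum1=254, sum2=131
  after byte 3 (0x2B): sum1=42, sum2=173
  after byte 4 (0x0A): sum1=52, sum2=225
  after byte 5 (0x28): sum1=92, sum2=62
Checksum = sum2·256 + sum1 = 62·256 + 92 = 15964 = 0x3E5C.

3E5C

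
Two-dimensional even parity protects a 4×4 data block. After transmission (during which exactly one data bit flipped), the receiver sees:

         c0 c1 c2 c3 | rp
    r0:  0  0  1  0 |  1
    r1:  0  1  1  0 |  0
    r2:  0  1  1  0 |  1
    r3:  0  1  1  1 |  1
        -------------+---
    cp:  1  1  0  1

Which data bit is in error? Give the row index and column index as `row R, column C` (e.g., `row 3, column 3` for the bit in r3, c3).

Recompute each row's even parity and compare to rp:
  r0: data parity 1, sent rp 1 → ok
  r1: data parity 0, sent rp 0 → ok
  r2: data parity 0, sent rp 1 → mismatch
  r3: data parity 1, sent rp 1 → ok
Recompute each column's even parity and compare to cp:
  c0: data parity 0, sent cp 1 → mismatch
  c1: data parity 1, sent cp 1 → ok
  c2: data parity 0, sent cp 0 → ok
  c3: data parity 1, sent cp 1 → ok
Exactly one row (r2) and one column (c0) fail → the flipped bit is at their intersection.

row 2, column 0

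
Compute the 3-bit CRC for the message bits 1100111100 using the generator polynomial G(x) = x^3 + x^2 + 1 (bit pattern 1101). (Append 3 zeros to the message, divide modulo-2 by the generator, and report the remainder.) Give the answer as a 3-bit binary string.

010

Append 3 zeros: 1100111100000. Divide by 1101 (XOR where the leading bit is 1):
  pos 0: 1100 XOR 1101 = 0001
  pos 3: 1111 XOR 1101 = 0010
  pos 5: 1010 XOR 1101 = 0111
  pos 6: 1110 XOR 1101 = 0011
  pos 8: 1100 XOR 1101 = 0001
Remainder (last 3 bits) = 010. This is the CRC / FCS.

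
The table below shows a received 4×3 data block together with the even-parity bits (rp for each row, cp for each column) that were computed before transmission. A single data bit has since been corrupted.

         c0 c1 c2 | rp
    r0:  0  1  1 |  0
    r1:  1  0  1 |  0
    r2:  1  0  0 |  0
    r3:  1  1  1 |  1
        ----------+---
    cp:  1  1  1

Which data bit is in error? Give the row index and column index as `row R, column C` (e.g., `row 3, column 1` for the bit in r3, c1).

row 2, column 1

Recompute each row's even parity and compare to rp:
  r0: data parity 0, sent rp 0 → ok
  r1: data parity 0, sent rp 0 → ok
  r2: data parity 1, sent rp 0 → mismatch
  r3: data parity 1, sent rp 1 → ok
Recompute each column's even parity and compare to cp:
  c0: data parity 1, sent cp 1 → ok
  c1: data parity 0, sent cp 1 → mismatch
  c2: data parity 1, sent cp 1 → ok
Exactly one row (r2) and one column (c1) fail → the flipped bit is at their intersection.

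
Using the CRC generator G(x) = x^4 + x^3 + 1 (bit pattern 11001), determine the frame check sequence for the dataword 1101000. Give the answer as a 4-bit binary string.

1000

Append 4 zeros: 11010000000. Divide by 11001 (XOR where the leading bit is 1):
  pos 0: 11010 XOR 11001 = 00011
  pos 3: 11000 XOR 11001 = 00001
Remainder (last 4 bits) = 1000. This is the CRC / FCS.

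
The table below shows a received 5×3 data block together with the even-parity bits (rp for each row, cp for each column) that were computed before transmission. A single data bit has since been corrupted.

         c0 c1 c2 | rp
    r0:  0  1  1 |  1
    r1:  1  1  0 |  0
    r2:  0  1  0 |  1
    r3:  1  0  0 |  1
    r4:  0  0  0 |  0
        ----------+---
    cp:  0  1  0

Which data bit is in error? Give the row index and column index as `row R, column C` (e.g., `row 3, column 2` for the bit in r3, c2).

Recompute each row's even parity and compare to rp:
  r0: data parity 0, sent rp 1 → mismatch
  r1: data parity 0, sent rp 0 → ok
  r2: data parity 1, sent rp 1 → ok
  r3: data parity 1, sent rp 1 → ok
  r4: data parity 0, sent rp 0 → ok
Recompute each column's even parity and compare to cp:
  c0: data parity 0, sent cp 0 → ok
  c1: data parity 1, sent cp 1 → ok
  c2: data parity 1, sent cp 0 → mismatch
Exactly one row (r0) and one column (c2) fail → the flipped bit is at their intersection.

row 0, column 2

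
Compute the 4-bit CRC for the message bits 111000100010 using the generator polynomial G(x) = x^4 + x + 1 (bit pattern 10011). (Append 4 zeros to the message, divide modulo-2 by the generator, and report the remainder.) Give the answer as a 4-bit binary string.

Append 4 zeros: 1110001000100000. Divide by 10011 (XOR where the leading bit is 1):
  pos 0: 11100 XOR 10011 = 01111
  pos 1: 11110 XOR 10011 = 01101
  pos 2: 11011 XOR 10011 = 01000
  pos 3: 10000 XOR 10011 = 00011
  pos 6: 11001 XOR 10011 = 01010
  pos 7: 10100 XOR 10011 = 00111
  pos 9: 11100 XOR 10011 = 01111
  pos 10: 11110 XOR 10011 = 01101
  pos 11: 11010 XOR 10011 = 01001
Remainder (last 4 bits) = 1001. This is the CRC / FCS.

1001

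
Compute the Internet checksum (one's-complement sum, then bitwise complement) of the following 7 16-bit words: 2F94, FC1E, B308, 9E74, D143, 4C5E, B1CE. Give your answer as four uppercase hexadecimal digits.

One's-complement addition (fold any carry out of bit 15 back into bit 0):
  0x2F94 + 0xFC1E = 0x12BB2 → wrap carry → 0x2BB3
  0x2BB3 + 0xB308 = 0x0DEBB
  0xDEBB + 0x9E74 = 0x17D2F → wrap carry → 0x7D30
  0x7D30 + 0xD143 = 0x14E73 → wrap carry → 0x4E74
  0x4E74 + 0x4C5E = 0x09AD2
  0x9AD2 + 0xB1CE = 0x14CA0 → wrap carry → 0x4CA1
One's-complement sum = 0x4CA1.
Checksum = ~0x4CA1 & 0xFFFF = 0xB35E.

B35E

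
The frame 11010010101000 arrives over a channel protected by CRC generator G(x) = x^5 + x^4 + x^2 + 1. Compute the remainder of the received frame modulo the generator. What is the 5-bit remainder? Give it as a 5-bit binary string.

00000

Modulo-2 division of 11010010101000 by 110101:
  pos 0: 110100 XOR 110101 = 000001
  pos 5: 110101 XOR 110101 = 000000
Remainder = 00000 (zero — the frame passes the CRC check).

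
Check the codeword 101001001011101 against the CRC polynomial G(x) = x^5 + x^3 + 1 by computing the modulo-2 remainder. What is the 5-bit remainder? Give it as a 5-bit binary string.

Modulo-2 division of 101001001011101 by 101001:
  pos 0: 101001 XOR 101001 = 000000
  pos 8: 101110 XOR 101001 = 000111
Remainder = 01111 (nonzero — an error is detected).

01111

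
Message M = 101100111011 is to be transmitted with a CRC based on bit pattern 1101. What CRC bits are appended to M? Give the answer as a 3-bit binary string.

010

Append 3 zeros: 101100111011000. Divide by 1101 (XOR where the leading bit is 1):
  pos 0: 1011 XOR 1101 = 0110
  pos 1: 1100 XOR 1101 = 0001
  pos 4: 1011 XOR 1101 = 0110
  pos 5: 1101 XOR 1101 = 0000
  pos 10: 1100 XOR 1101 = 0001
Remainder (last 3 bits) = 010. This is the CRC / FCS.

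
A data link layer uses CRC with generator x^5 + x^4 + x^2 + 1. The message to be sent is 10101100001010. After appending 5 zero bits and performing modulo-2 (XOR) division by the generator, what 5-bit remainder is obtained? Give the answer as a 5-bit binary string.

10100

Append 5 zeros: 1010110000101000000. Divide by 110101 (XOR where the leading bit is 1):
  pos 0: 101011 XOR 110101 = 011110
  pos 1: 111100 XOR 110101 = 001001
  pos 3: 100100 XOR 110101 = 010001
  pos 4: 100010 XOR 110101 = 010111
  pos 5: 101111 XOR 110101 = 011010
  pos 6: 110100 XOR 110101 = 000001
  pos 11: 110000 XOR 110101 = 000101
Remainder (last 5 bits) = 10100. This is the CRC / FCS.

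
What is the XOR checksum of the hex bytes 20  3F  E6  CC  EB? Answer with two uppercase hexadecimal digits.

DE

XOR the bytes together:
  start with 0x20
  0x20 ⊕ 0x3F = 0x1F
  0x1F ⊕ 0xE6 = 0xF9
  0xF9 ⊕ 0xCC = 0x35
  0x35 ⊕ 0xEB = 0xDE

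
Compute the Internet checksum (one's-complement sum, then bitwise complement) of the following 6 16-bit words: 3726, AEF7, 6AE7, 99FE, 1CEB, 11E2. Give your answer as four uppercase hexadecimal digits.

E62E

One's-complement addition (fold any carry out of bit 15 back into bit 0):
  0x3726 + 0xAEF7 = 0x0E61D
  0xE61D + 0x6AE7 = 0x15104 → wrap carry → 0x5105
  0x5105 + 0x99FE = 0x0EB03
  0xEB03 + 0x1CEB = 0x107EE → wrap carry → 0x07EF
  0x07EF + 0x11E2 = 0x019D1
One's-complement sum = 0x19D1.
Checksum = ~0x19D1 & 0xFFFF = 0xE62E.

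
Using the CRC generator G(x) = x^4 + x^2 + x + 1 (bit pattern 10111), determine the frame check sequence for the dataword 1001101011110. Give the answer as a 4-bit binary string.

Append 4 zeros: 10011010111100000. Divide by 10111 (XOR where the leading bit is 1):
  pos 0: 10011 XOR 10111 = 00100
  pos 2: 10001 XOR 10111 = 00110
  pos 4: 11001 XOR 10111 = 01110
  pos 5: 11101 XOR 10111 = 01010
  pos 6: 10101 XOR 10111 = 00010
  pos 9: 10100 XOR 10111 = 00011
  pos 12: 11000 XOR 10111 = 01111
Remainder (last 4 bits) = 1111. This is the CRC / FCS.

1111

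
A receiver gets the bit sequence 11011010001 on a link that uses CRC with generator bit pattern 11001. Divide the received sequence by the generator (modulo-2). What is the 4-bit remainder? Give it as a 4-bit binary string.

1111

Modulo-2 division of 11011010001 by 11001:
  pos 0: 11011 XOR 11001 = 00010
  pos 3: 10010 XOR 11001 = 01011
  pos 4: 10110 XOR 11001 = 01111
  pos 5: 11110 XOR 11001 = 00111
Remainder = 1111 (nonzero — an error is detected).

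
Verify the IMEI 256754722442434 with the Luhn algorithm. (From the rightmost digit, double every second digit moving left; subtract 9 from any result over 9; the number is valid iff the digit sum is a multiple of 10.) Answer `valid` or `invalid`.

From the right, keep odd positions and double even positions (subtract 9 from any doubled value over 9):
  doubled (positions 2,4,...): 6 4 8 4 8 5 1 → sum 36
  kept (positions 1,3,...): 4 4 4 2 7 5 6 2 → sum 34
Total = 70.
70 mod 10 = 0, so the number is valid.

valid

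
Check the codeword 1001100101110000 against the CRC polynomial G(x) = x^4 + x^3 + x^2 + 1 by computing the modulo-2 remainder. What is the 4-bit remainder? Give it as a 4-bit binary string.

1110

Modulo-2 division of 1001100101110000 by 11101:
  pos 0: 10011 XOR 11101 = 01110
  pos 1: 11100 XOR 11101 = 00001
  pos 5: 10101 XOR 11101 = 01000
  pos 6: 10001 XOR 11101 = 01100
  pos 7: 11001 XOR 11101 = 00100
  pos 9: 10000 XOR 11101 = 01101
  pos 10: 11010 XOR 11101 = 00111
Remainder = 1110 (nonzero — an error is detected).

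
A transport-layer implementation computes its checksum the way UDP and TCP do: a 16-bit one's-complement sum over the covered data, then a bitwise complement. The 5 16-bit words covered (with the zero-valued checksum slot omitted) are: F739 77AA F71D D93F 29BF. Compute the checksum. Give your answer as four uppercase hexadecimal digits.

96FE

One's-complement addition (fold any carry out of bit 15 back into bit 0):
  0xF739 + 0x77AA = 0x16EE3 → wrap carry → 0x6EE4
  0x6EE4 + 0xF71D = 0x16601 → wrap carry → 0x6602
  0x6602 + 0xD93F = 0x13F41 → wrap carry → 0x3F42
  0x3F42 + 0x29BF = 0x06901
One's-complement sum = 0x6901.
Checksum = ~0x6901 & 0xFFFF = 0x96FE.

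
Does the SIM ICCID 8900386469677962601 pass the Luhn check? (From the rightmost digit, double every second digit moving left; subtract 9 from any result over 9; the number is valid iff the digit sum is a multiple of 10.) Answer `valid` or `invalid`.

valid

From the right, keep odd positions and double even positions (subtract 9 from any doubled value over 9):
  doubled (positions 2,4,...): 0 4 9 5 9 8 7 0 9 → sum 51
  kept (positions 1,3,...): 1 6 6 7 6 6 6 3 0 8 → sum 49
Total = 100.
100 mod 10 = 0, so the number is valid.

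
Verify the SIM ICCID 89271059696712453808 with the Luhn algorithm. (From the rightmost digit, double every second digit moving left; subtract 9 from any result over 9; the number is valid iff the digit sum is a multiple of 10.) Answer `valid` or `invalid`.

From the right, keep odd positions and double even positions (subtract 9 from any doubled value over 9):
  doubled (positions 2,4,...): 0 6 8 2 3 3 1 2 4 7 → sum 36
  kept (positions 1,3,...): 8 8 5 2 7 9 9 0 7 9 → sum 64
Total = 100.
100 mod 10 = 0, so the number is valid.

valid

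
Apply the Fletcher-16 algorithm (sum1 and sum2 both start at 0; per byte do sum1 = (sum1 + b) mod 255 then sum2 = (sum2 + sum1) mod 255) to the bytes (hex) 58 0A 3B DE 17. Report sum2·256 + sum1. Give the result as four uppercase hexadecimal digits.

6893

Running sums (mod 255):
  after byte 0 (58): sum1=88, sum2=88
  after byte 1 (0A): sum1=98, sum2=186
  after byte 2 (3B): sum1=157, sum2=88
  after byte 3 (DE): sum1=124, sum2=212
  after byte 4 (17): sum1=147, sum2=104
Checksum = sum2·256 + sum1 = 104·256 + 147 = 26771 = 0x6893.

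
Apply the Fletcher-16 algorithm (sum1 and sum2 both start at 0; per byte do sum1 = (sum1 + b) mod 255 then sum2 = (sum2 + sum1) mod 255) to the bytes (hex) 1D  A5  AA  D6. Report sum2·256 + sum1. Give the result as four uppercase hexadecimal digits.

9144

Running sums (mod 255):
  after byte 0 (1D): sum1=29, sum2=29
  after byte 1 (A5): sum1=194, sum2=223
  after byte 2 (AA): sum1=109, sum2=77
  after byte 3 (D6): sum1=68, sum2=145
Checksum = sum2·256 + sum1 = 145·256 + 68 = 37188 = 0x9144.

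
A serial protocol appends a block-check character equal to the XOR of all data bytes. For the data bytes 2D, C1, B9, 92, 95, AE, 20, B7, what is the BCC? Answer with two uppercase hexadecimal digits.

XOR the bytes together:
  start with 0x2D
  0x2D ⊕ 0xC1 = 0xEC
  0xEC ⊕ 0xB9 = 0x55
  0x55 ⊕ 0x92 = 0xC7
  0xC7 ⊕ 0x95 = 0x52
  0x52 ⊕ 0xAE = 0xFC
  0xFC ⊕ 0x20 = 0xDC
  0xDC ⊕ 0xB7 = 0x6B

6B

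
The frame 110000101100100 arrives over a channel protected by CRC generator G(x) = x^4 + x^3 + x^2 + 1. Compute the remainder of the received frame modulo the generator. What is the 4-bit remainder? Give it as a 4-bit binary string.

Modulo-2 division of 110000101100100 by 11101:
  pos 0: 11000 XOR 11101 = 00101
  pos 2: 10101 XOR 11101 = 01000
  pos 3: 10000 XOR 11101 = 01101
  pos 4: 11011 XOR 11101 = 00110
  pos 6: 11010 XOR 11101 = 00111
  pos 8: 11101 XOR 11101 = 00000
Remainder = 0000 (zero — the frame passes the CRC check).

0000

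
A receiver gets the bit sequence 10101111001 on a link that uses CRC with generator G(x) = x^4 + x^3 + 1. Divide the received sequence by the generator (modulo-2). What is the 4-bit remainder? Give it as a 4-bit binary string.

Modulo-2 division of 10101111001 by 11001:
  pos 0: 10101 XOR 11001 = 01100
  pos 1: 11001 XOR 11001 = 00000
  pos 6: 11001 XOR 11001 = 00000
Remainder = 0000 (zero — the frame passes the CRC check).

0000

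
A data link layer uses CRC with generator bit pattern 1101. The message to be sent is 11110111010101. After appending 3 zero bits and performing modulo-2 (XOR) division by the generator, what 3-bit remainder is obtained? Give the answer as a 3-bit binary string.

Append 3 zeros: 11110111010101000. Divide by 1101 (XOR where the leading bit is 1):
  pos 0: 1111 XOR 1101 = 0010
  pos 2: 1001 XOR 1101 = 0100
  pos 3: 1001 XOR 1101 = 0100
  pos 4: 1001 XOR 1101 = 0100
  pos 5: 1000 XOR 1101 = 0101
  pos 6: 1011 XOR 1101 = 0110
  pos 7: 1100 XOR 1101 = 0001
  pos 10: 1101 XOR 1101 = 0000
Remainder (last 3 bits) = 000. This is the CRC / FCS.

000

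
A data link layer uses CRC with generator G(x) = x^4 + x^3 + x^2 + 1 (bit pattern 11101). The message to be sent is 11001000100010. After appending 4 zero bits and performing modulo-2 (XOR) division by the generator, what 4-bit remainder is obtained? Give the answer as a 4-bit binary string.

0001

Append 4 zeros: 110010001000100000. Divide by 11101 (XOR where the leading bit is 1):
  pos 0: 11001 XOR 11101 = 00100
  pos 2: 10000 XOR 11101 = 01101
  pos 3: 11010 XOR 11101 = 00111
  pos 5: 11110 XOR 11101 = 00011
  pos 8: 11001 XOR 11101 = 00100
  pos 10: 10000 XOR 11101 = 01101
  pos 11: 11010 XOR 11101 = 00111
  pos 13: 11100 XOR 11101 = 00001
Remainder (last 4 bits) = 0001. This is the CRC / FCS.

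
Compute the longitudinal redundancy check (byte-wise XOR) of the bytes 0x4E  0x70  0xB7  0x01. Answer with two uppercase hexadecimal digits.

88

XOR the bytes together:
  start with 0x4E
  0x4E ⊕ 0x70 = 0x3E
  0x3E ⊕ 0xB7 = 0x89
  0x89 ⊕ 0x01 = 0x88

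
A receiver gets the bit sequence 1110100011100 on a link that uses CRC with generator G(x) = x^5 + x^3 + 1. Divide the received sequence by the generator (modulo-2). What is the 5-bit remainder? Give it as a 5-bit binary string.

Modulo-2 division of 1110100011100 by 101001:
  pos 0: 111010 XOR 101001 = 010011
  pos 1: 100110 XOR 101001 = 001111
  pos 3: 111101 XOR 101001 = 010100
  pos 4: 101001 XOR 101001 = 000000
Remainder = 00100 (nonzero — an error is detected).

00100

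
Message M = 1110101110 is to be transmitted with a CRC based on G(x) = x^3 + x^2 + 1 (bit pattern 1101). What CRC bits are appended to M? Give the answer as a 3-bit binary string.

001

Append 3 zeros: 1110101110000. Divide by 1101 (XOR where the leading bit is 1):
  pos 0: 1110 XOR 1101 = 0011
  pos 2: 1110 XOR 1101 = 0011
  pos 4: 1111 XOR 1101 = 0010
  pos 6: 1010 XOR 1101 = 0111
  pos 7: 1110 XOR 1101 = 0011
  pos 9: 1100 XOR 1101 = 0001
Remainder (last 3 bits) = 001. This is the CRC / FCS.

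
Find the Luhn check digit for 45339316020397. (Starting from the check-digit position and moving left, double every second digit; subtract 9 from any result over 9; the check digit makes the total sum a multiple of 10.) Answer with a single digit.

Partial digits right→left: 7 9 3 0 2 0 6 1 3 9 3 3 5 4
Double every second digit counting from the check-digit position (so the 1st, 3rd, 5th, ... of the partial from the right).
  doubled (with −9 where >9): 5 6 4 3 6 6 1 → sum 31
  kept as-is: 9 0 0 1 9 3 4 → sum 26
Total = 31 + 26 = 57.
Check digit = (10 − (57 mod 10)) mod 10 = 3.

3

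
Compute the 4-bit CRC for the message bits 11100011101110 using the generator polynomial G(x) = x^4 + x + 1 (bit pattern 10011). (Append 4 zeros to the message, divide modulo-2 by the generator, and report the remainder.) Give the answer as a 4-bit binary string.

0101

Append 4 zeros: 111000111011100000. Divide by 10011 (XOR where the leading bit is 1):
  pos 0: 11100 XOR 10011 = 01111
  pos 1: 11110 XOR 10011 = 01101
  pos 2: 11011 XOR 10011 = 01000
  pos 3: 10001 XOR 10011 = 00010
  pos 6: 10101 XOR 10011 = 00110
  pos 8: 11011 XOR 10011 = 01000
  pos 9: 10000 XOR 10011 = 00011
  pos 12: 11000 XOR 10011 = 01011
  pos 13: 10110 XOR 10011 = 00101
Remainder (last 4 bits) = 0101. This is the CRC / FCS.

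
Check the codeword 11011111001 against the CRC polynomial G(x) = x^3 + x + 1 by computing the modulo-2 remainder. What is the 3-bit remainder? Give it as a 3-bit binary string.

Modulo-2 division of 11011111001 by 1011:
  pos 0: 1101 XOR 1011 = 0110
  pos 1: 1101 XOR 1011 = 0110
  pos 2: 1101 XOR 1011 = 0110
  pos 3: 1101 XOR 1011 = 0110
  pos 4: 1101 XOR 1011 = 0110
  pos 5: 1100 XOR 1011 = 0111
  pos 6: 1110 XOR 1011 = 0101
  pos 7: 1011 XOR 1011 = 0000
Remainder = 000 (zero — the frame passes the CRC check).

000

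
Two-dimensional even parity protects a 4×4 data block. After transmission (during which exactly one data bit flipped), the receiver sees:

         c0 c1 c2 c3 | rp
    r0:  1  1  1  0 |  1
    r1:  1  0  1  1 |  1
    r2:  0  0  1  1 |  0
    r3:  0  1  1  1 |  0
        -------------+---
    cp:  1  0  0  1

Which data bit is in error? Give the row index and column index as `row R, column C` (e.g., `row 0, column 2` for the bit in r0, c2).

row 3, column 0

Recompute each row's even parity and compare to rp:
  r0: data parity 1, sent rp 1 → ok
  r1: data parity 1, sent rp 1 → ok
  r2: data parity 0, sent rp 0 → ok
  r3: data parity 1, sent rp 0 → mismatch
Recompute each column's even parity and compare to cp:
  c0: data parity 0, sent cp 1 → mismatch
  c1: data parity 0, sent cp 0 → ok
  c2: data parity 0, sent cp 0 → ok
  c3: data parity 1, sent cp 1 → ok
Exactly one row (r3) and one column (c0) fail → the flipped bit is at their intersection.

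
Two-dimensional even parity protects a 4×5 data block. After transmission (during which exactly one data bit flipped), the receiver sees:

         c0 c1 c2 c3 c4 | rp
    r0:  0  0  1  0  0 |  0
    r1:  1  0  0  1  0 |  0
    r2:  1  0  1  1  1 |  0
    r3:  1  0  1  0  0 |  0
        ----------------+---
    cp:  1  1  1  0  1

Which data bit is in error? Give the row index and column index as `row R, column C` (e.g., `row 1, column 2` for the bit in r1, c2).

row 0, column 1

Recompute each row's even parity and compare to rp:
  r0: data parity 1, sent rp 0 → mismatch
  r1: data parity 0, sent rp 0 → ok
  r2: data parity 0, sent rp 0 → ok
  r3: data parity 0, sent rp 0 → ok
Recompute each column's even parity and compare to cp:
  c0: data parity 1, sent cp 1 → ok
  c1: data parity 0, sent cp 1 → mismatch
  c2: data parity 1, sent cp 1 → ok
  c3: data parity 0, sent cp 0 → ok
  c4: data parity 1, sent cp 1 → ok
Exactly one row (r0) and one column (c1) fail → the flipped bit is at their intersection.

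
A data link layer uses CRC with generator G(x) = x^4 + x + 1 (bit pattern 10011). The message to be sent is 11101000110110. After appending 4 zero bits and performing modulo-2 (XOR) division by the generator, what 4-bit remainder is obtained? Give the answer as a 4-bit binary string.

Append 4 zeros: 111010001101100000. Divide by 10011 (XOR where the leading bit is 1):
  pos 0: 11101 XOR 10011 = 01110
  pos 1: 11100 XOR 10011 = 01111
  pos 2: 11110 XOR 10011 = 01101
  pos 3: 11010 XOR 10011 = 01001
  pos 4: 10011 XOR 10011 = 00000
  pos 9: 10110 XOR 10011 = 00101
  pos 11: 10100 XOR 10011 = 00111
  pos 13: 11100 XOR 10011 = 01111
Remainder (last 4 bits) = 1111. This is the CRC / FCS.

1111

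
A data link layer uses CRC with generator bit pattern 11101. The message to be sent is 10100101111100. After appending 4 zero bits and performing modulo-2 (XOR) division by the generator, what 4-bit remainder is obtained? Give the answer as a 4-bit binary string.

1100

Append 4 zeros: 101001011111000000. Divide by 11101 (XOR where the leading bit is 1):
  pos 0: 10100 XOR 11101 = 01001
  pos 1: 10011 XOR 11101 = 01110
  pos 2: 11100 XOR 11101 = 00001
  pos 6: 11111 XOR 11101 = 00010
  pos 9: 10100 XOR 11101 = 01001
  pos 10: 10010 XOR 11101 = 01111
  pos 11: 11110 XOR 11101 = 00011
Remainder (last 4 bits) = 1100. This is the CRC / FCS.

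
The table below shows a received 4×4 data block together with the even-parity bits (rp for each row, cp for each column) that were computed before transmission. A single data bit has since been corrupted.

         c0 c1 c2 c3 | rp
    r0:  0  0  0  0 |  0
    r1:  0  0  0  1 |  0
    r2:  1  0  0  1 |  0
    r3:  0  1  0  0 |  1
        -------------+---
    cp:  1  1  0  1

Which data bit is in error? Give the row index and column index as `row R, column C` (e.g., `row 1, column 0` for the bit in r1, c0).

Recompute each row's even parity and compare to rp:
  r0: data parity 0, sent rp 0 → ok
  r1: data parity 1, sent rp 0 → mismatch
  r2: data parity 0, sent rp 0 → ok
  r3: data parity 1, sent rp 1 → ok
Recompute each column's even parity and compare to cp:
  c0: data parity 1, sent cp 1 → ok
  c1: data parity 1, sent cp 1 → ok
  c2: data parity 0, sent cp 0 → ok
  c3: data parity 0, sent cp 1 → mismatch
Exactly one row (r1) and one column (c3) fail → the flipped bit is at their intersection.

row 1, column 3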